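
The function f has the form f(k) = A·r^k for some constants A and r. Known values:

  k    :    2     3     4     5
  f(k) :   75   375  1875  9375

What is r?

Consecutive ratio: 375/75 = 5, and 1875/375 = 5, so r = 5.
Then A·5^2 = 75 gives A = 3, and f(k) = 3·5^k.

5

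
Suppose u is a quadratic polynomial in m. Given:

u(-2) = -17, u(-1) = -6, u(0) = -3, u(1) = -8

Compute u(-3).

-36

First differences: 11, 3, -5. Second differences: -8, -8.
Level-2 differences are constant, so u has degree 2.
Fitting a degree-2 polynomial gives u(m) = -4m² - m - 3.
Then u(-3) = -36.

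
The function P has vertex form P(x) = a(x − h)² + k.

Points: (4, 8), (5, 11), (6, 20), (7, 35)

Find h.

First differences 3, 9, 15; second difference 6 = 2a, so a = 3.
Expanding, the x-coefficient is −2ah = -6h; matching it to the data gives h = 4, and then k = 8.
So P(x) = 3(x − 4)² + 8.
Hence h = 4.

4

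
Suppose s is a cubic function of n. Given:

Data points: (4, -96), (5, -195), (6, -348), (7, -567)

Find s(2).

-12

Write s(n) = an³ + bn² + cn + d; the 4 given values yield a linear system in the 4 coefficients.
Solving, s(n) = -2n³ + 3n² - 4n.
Then s(2) = -12.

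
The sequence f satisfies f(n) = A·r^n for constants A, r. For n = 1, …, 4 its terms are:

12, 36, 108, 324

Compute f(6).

2916

Consecutive ratio: 36/12 = 3, and 108/36 = 3, so r = 3.
Then A·3^1 = 12 gives A = 4, and f(n) = 4·3^n.
f(6) = 4·3^6 = 2916.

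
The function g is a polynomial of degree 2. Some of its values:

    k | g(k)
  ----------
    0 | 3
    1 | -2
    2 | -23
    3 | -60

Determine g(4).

-113

First differences: -5, -21, -37. Second differences: -16, -16.
Level-2 differences are constant, so g has degree 2.
Fitting a degree-2 polynomial gives g(k) = -8k² + 3k + 3.
Then g(4) = -113.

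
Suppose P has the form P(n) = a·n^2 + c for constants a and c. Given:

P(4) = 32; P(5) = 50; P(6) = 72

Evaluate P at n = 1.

2

From P(4) = 32 and P(5) = 50: 16a + c = 32 and 25a + c = 50.
Subtracting: 9a = 18, so a = 2; then c = 32 − 2·16 = 0.
So P(n) = 2n² + 0, and P(1) = 2.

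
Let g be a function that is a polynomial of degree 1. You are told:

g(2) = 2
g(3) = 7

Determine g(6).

Write g(t) = at + b; the 2 given values yield a linear system in the 2 coefficients.
Solving, g(t) = 5t - 8.
Then g(6) = 22.

22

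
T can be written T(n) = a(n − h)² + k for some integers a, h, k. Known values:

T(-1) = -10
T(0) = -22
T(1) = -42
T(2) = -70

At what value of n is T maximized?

First differences -12, -20, -28; second difference -8 = 2a, so a = -4.
Expanding, the n-coefficient is −2ah = 8h; matching it to the data gives h = -2, and then k = -6.
So T(n) = -4(n + 2)² − 6.
Hence h = -2.

-2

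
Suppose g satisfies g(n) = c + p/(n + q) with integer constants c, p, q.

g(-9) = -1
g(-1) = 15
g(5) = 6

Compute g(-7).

(g(n) − c)(n + q) = p for each data point; the three points give a linear system in c and q, then p follows.
Solving: c = 3, q = 3, p = 24, so g(n) = 3 + 24/(n + 3).
Then g(-7) = 3 + 24/(-4) = -3.

-3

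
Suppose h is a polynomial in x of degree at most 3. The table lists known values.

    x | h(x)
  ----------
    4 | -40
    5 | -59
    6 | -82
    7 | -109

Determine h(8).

First differences: -19, -23, -27. Second differences: -4, -4.
Level-2 differences are constant, so h has degree 2.
Fitting a degree-2 polynomial gives h(x) = -2x² - x - 4.
Then h(8) = -140.

-140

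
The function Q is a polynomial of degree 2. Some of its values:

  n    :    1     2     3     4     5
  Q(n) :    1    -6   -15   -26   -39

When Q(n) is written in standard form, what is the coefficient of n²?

Write Q(n) = an² + bn + c; the 5 given values yield a linear system in the 3 coefficients.
Solving, Q(n) = -n² - 4n + 6.
The coefficient of n² is -1.

-1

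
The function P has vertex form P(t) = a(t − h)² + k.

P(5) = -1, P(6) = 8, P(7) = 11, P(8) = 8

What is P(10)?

-16

First differences 9, 3, -3; second difference -6 = 2a, so a = -3.
Expanding, the t-coefficient is −2ah = 6h; matching it to the data gives h = 7, and then k = 11.
So P(t) = -3(t − 7)² + 11.
P(10) = -3·3² + 11 = -16.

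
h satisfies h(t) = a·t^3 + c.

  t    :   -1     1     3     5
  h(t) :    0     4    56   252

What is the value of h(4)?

From h(-1) = 0 and h(1) = 4: -1a + c = 0 and 1a + c = 4.
Subtracting: 2a = 4, so a = 2; then c = 0 − 2·(-1) = 2.
So h(t) = 2t³ + 2, and h(4) = 130.

130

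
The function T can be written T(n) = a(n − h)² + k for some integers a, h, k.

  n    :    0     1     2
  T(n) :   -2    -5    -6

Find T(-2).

First differences -3, -1; second difference 2 = 2a, so a = 1.
Expanding, the n-coefficient is −2ah = -2h; matching it to the data gives h = 2, and then k = -6.
So T(n) = 1(n − 2)² − 6.
T(-2) = 1·(-4)² − 6 = 10.

10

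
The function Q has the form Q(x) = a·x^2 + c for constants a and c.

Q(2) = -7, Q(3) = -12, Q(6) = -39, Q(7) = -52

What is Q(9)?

-84

From Q(2) = -7 and Q(3) = -12: 4a + c = -7 and 9a + c = -12.
Subtracting: 5a = -5, so a = -1; then c = -7 − (-1)·4 = -3.
So Q(x) = -1x² − 3, and Q(9) = -84.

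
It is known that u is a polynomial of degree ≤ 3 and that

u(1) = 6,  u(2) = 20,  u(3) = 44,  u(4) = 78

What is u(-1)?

8

First differences: 14, 24, 34. Second differences: 10, 10.
Level-2 differences are constant, so u has degree 2.
Fitting a degree-2 polynomial gives u(k) = 5k² - k + 2.
Then u(-1) = 8.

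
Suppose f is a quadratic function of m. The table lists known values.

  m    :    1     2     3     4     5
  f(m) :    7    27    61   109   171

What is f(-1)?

First differences: 20, 34, 48, 62. Second differences: 14, 14, 14.
Level-2 differences are constant, so f has degree 2.
Fitting a degree-2 polynomial gives f(m) = 7m² - m + 1.
Then f(-1) = 9.

9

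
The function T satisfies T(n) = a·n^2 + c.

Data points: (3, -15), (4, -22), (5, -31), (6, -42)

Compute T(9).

From T(3) = -15 and T(4) = -22: 9a + c = -15 and 16a + c = -22.
Subtracting: 7a = -7, so a = -1; then c = -15 − (-1)·9 = -6.
So T(n) = -1n² − 6, and T(9) = -87.

-87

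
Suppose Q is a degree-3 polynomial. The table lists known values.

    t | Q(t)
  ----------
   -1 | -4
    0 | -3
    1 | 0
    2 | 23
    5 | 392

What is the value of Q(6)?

675

Write Q(t) = at³ + bt² + ct + d; the 5 given values yield a linear system in the 4 coefficients.
Solving, Q(t) = 3t³ + t² - t - 3.
Then Q(6) = 675.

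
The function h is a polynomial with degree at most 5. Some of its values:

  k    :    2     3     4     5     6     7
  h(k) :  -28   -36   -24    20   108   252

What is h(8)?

Write h(k) = ak^5 + bk^4 + ck³ + dk² + ek + p; the 6 given values yield a linear system in the 6 coefficients.
Solving, the top 2 coefficients vanish, and h(k) = 2k³ - 8k² - 6k.
Then h(8) = 464.

464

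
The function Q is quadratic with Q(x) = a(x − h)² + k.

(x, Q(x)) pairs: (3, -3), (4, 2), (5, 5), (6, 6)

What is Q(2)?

-10

First differences 5, 3, 1; second difference -2 = 2a, so a = -1.
Expanding, the x-coefficient is −2ah = 2h; matching it to the data gives h = 6, and then k = 6.
So Q(x) = -1(x − 6)² + 6.
Q(2) = -1·(-4)² + 6 = -10.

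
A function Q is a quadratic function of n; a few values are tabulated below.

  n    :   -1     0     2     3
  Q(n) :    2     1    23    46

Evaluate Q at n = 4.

77

Write Q(n) = an² + bn + c; the 4 given values yield a linear system in the 3 coefficients.
Solving, Q(n) = 4n² + 3n + 1.
Then Q(4) = 77.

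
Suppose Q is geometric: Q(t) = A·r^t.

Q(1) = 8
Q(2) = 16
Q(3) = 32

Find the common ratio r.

Consecutive ratio: 16/8 = 2, and 32/16 = 2, so r = 2.
Then A·2^1 = 8 gives A = 4, and Q(t) = 4·2^t.

2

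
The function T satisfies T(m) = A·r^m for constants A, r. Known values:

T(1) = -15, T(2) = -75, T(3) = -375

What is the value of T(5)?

-9375

Consecutive ratio: -75/(-15) = 5, and -375/(-75) = 5, so r = 5.
Then A·5^1 = -15 gives A = -3, and T(m) = -3·5^m.
T(5) = -3·5^5 = -9375.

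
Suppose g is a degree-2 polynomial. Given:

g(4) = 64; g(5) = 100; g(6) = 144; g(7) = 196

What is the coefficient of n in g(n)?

First differences: 36, 44, 52. Second differences: 8, 8.
Level-2 differences are constant, so g has degree 2.
Fitting a degree-2 polynomial gives g(n) = 4n².
The coefficient of n is 0.

0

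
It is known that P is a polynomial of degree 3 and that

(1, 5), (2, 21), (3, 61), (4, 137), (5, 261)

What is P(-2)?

-19

First differences: 16, 40, 76, 124. Second differences: 24, 36, 48. Third differences: 12, 12.
Level-3 differences are constant, so P has degree 3.
Fitting a degree-3 polynomial gives P(x) = 2x³ + 2x + 1.
Then P(-2) = -19.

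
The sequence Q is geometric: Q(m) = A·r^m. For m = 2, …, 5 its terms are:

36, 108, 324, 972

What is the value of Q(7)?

Consecutive ratio: 108/36 = 3, and 324/108 = 3, so r = 3.
Then A·3^2 = 36 gives A = 4, and Q(m) = 4·3^m.
Q(7) = 4·3^7 = 8748.

8748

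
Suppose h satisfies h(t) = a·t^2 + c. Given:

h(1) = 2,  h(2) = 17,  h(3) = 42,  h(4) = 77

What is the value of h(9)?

402

From h(1) = 2 and h(2) = 17: 1a + c = 2 and 4a + c = 17.
Subtracting: 3a = 15, so a = 5; then c = 2 − 5·1 = -3.
So h(t) = 5t² − 3, and h(9) = 402.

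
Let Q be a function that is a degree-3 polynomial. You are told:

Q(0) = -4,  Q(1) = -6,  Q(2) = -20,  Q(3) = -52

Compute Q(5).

Write Q(t) = at³ + bt² + ct + d; the 4 given values yield a linear system in the 4 coefficients.
Solving, Q(t) = -t³ - 3t² + 2t - 4.
Then Q(5) = -194.

-194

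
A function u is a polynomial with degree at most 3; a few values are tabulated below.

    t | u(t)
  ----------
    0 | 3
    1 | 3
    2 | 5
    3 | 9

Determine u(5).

23

Write u(t) = at³ + bt² + ct + d; the 4 given values yield a linear system in the 4 coefficients.
Solving, the leading coefficient vanishes, and u(t) = t² - t + 3.
Then u(5) = 23.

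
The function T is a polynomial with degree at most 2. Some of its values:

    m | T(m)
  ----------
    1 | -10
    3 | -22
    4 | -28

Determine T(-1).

2

Write T(m) = am² + bm + c; the 3 given values yield a linear system in the 3 coefficients.
Solving, the leading coefficient vanishes, and T(m) = -6m - 4.
Then T(-1) = 2.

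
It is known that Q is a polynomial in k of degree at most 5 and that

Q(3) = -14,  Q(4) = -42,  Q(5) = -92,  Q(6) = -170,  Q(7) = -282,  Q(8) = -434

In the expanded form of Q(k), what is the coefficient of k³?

-1

Write Q(k) = ak^5 + bk^4 + ck³ + dk² + ek + p; the 6 given values yield a linear system in the 6 coefficients.
Solving, the top 2 coefficients vanish, and Q(k) = -k³ + k² + 2k - 2.
The coefficient of k³ is -1.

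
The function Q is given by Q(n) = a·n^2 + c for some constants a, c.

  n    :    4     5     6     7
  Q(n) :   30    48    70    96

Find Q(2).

From Q(4) = 30 and Q(5) = 48: 16a + c = 30 and 25a + c = 48.
Subtracting: 9a = 18, so a = 2; then c = 30 − 2·16 = -2.
So Q(n) = 2n² − 2, and Q(2) = 6.

6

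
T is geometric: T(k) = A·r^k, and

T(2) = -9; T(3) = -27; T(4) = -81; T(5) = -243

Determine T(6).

-729

Consecutive ratio: -27/(-9) = 3, and -81/(-27) = 3, so r = 3.
Then A·3^2 = -9 gives A = -1, and T(k) = -1·3^k.
T(6) = -1·3^6 = -729.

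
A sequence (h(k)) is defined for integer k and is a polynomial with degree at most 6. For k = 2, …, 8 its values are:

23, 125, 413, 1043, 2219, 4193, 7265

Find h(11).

Write h(k) = ak^6 + bk^5 + ck^4 + dk³ + ek² + pk + q; the 7 given values yield a linear system in the 7 coefficients.
Solving, the top 2 coefficients vanish, and h(k) = 2k^4 - 2k³ + k² + 5k - 7.
Then h(11) = 26789.

26789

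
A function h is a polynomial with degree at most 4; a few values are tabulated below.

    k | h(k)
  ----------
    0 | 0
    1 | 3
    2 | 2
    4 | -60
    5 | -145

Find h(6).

-282

Write h(k) = ak^4 + bk³ + ck² + dk + e; the 5 given values yield a linear system in the 5 coefficients.
Solving, the leading coefficient vanishes, and h(k) = -2k³ + 4k² + k.
Then h(6) = -282.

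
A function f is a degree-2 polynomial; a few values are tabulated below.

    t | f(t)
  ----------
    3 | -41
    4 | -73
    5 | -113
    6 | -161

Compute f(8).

-281

First differences: -32, -40, -48. Second differences: -8, -8.
Level-2 differences are constant, so f has degree 2.
Fitting a degree-2 polynomial gives f(t) = -4t² - 4t + 7.
Then f(8) = -281.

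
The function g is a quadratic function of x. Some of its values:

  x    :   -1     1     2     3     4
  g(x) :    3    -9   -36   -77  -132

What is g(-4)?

Write g(x) = ax² + bx + c; the 5 given values yield a linear system in the 3 coefficients.
Solving, g(x) = -7x² - 6x + 4.
Then g(-4) = -84.

-84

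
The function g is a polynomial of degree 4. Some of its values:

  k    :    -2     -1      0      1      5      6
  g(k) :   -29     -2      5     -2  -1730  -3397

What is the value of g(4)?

-767

Write g(k) = ak^4 + bk³ + ck² + dk + e; the 6 given values yield a linear system in the 5 coefficients.
Solving, g(k) = -2k^4 - 3k³ - 5k² + 3k + 5.
Then g(4) = -767.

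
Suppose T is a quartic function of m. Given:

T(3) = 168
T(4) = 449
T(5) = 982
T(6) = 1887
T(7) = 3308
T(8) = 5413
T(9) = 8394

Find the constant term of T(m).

First differences: 281, 533, 905, 1421, 2105, 2981. Second differences: 252, 372, 516, 684, 876. Third differences: 120, 144, 168, 192. Fourth differences: 24, 24, 24.
Level-4 differences are constant, so T has degree 4.
Fitting a degree-4 polynomial gives T(m) = m^4 + 2m³ + 5m² - 3m - 3.
The constant term is T(0) = -3.

-3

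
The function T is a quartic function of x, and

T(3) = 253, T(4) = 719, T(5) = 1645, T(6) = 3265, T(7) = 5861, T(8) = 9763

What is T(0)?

-5

First differences: 466, 926, 1620, 2596, 3902. Second differences: 460, 694, 976, 1306. Third differences: 234, 282, 330. Fourth differences: 48, 48.
Level-4 differences are constant, so T has degree 4.
Fitting a degree-4 polynomial gives T(x) = 2x^4 + 3x³ + 5x - 5.
The constant term is T(0) = -5.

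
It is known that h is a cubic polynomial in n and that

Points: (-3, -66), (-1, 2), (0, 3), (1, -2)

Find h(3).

18

Write h(n) = an³ + bn² + cn + d; the 4 given values yield a linear system in the 4 coefficients.
Solving, h(n) = 2n³ - 3n² - 4n + 3.
Then h(3) = 18.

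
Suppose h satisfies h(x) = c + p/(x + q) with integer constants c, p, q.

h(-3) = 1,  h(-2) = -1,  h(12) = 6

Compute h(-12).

4

(h(x) − c)(x + q) = p for each data point; the three points give a linear system in c and q, then p follows.
Solving: c = 5, q = 0, p = 12, so h(x) = 5 + 12/(x + 0).
Then h(-12) = 5 + 12/(-12) = 4.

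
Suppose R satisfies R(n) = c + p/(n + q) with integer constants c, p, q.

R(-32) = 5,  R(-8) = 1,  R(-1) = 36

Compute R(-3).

(R(n) − c)(n + q) = p for each data point; the three points give a linear system in c and q, then p follows.
Solving: c = 6, q = 2, p = 30, so R(n) = 6 + 30/(n + 2).
Then R(-3) = 6 + 30/(-1) = -24.

-24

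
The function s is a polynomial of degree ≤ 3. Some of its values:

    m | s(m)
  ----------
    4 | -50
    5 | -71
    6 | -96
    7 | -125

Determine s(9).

Write s(m) = am³ + bm² + cm + d; the 4 given values yield a linear system in the 4 coefficients.
Solving, the leading coefficient vanishes, and s(m) = -2m² - 3m - 6.
Then s(9) = -195.

-195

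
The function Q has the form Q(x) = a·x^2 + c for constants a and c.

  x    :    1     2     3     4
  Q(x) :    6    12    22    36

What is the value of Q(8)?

132

From Q(1) = 6 and Q(2) = 12: 1a + c = 6 and 4a + c = 12.
Subtracting: 3a = 6, so a = 2; then c = 6 − 2·1 = 4.
So Q(x) = 2x² + 4, and Q(8) = 132.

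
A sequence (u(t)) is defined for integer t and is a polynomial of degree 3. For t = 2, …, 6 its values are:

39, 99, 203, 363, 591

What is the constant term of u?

3

Write u(t) = at³ + bt² + ct + d; the 5 given values yield a linear system in the 4 coefficients.
Solving, u(t) = 2t³ + 4t² + 2t + 3.
The constant term is u(0) = 3.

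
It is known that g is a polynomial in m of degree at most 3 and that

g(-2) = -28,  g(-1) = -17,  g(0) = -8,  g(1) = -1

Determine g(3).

First differences: 11, 9, 7. Second differences: -2, -2.
Level-2 differences are constant, so g has degree 2.
Fitting a degree-2 polynomial gives g(m) = -m² + 8m - 8.
Then g(3) = 7.

7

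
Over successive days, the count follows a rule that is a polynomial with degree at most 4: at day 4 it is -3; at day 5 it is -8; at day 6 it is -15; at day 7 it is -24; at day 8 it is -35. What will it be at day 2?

1

Write the value at m as Q(m).
First differences: -5, -7, -9, -11. Second differences: -2, -2, -2.
Level-2 differences are constant, so Q has degree 2.
Fitting a degree-2 polynomial gives Q(m) = -m² + 4m - 3.
Then Q(2) = 1.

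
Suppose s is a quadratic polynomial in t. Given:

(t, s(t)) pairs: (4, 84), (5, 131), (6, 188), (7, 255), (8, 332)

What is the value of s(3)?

47

First differences: 47, 57, 67, 77. Second differences: 10, 10, 10.
Level-2 differences are constant, so s has degree 2.
Fitting a degree-2 polynomial gives s(t) = 5t² + 2t - 4.
Then s(3) = 47.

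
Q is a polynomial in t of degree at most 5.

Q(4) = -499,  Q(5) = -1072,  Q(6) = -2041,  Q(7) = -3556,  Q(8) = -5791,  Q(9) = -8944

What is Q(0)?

-7

Write Q(t) = at^5 + bt^4 + ct³ + dt² + et + p; the 6 given values yield a linear system in the 6 coefficients.
Solving, the leading coefficient vanishes, and Q(t) = -t^4 - 3t³ - 2t² - 3t - 7.
The constant term is Q(0) = -7.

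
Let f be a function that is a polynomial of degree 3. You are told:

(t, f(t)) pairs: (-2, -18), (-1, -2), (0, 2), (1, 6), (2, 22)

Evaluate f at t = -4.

-134

Write f(t) = at³ + bt² + ct + d; the 5 given values yield a linear system in the 4 coefficients.
Solving, f(t) = 2t³ + 2t + 2.
Then f(-4) = -134.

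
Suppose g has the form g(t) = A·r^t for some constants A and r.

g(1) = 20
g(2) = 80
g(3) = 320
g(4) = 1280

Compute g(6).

Consecutive ratio: 80/20 = 4, and 320/80 = 4, so r = 4.
Then A·4^1 = 20 gives A = 5, and g(t) = 5·4^t.
g(6) = 5·4^6 = 20480.

20480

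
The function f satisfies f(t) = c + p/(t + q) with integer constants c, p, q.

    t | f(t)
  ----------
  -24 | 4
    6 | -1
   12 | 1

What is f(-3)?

11

(f(t) − c)(t + q) = p for each data point; the three points give a linear system in c and q, then p follows.
Solving: c = 3, q = 0, p = -24, so f(t) = 3 − 24/(t + 0).
Then f(-3) = 3 − 24/(-3) = 11.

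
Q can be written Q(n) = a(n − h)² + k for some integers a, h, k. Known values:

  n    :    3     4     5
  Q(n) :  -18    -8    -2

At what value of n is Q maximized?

6

First differences 10, 6; second difference -4 = 2a, so a = -2.
Expanding, the n-coefficient is −2ah = 4h; matching it to the data gives h = 6, and then k = 0.
So Q(n) = -2(n − 6)² + 0.
Hence h = 6.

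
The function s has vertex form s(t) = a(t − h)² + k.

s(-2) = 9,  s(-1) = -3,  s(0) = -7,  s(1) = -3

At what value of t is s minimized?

First differences -12, -4, 4; second difference 8 = 2a, so a = 4.
Expanding, the t-coefficient is −2ah = -8h; matching it to the data gives h = 0, and then k = -7.
So s(t) = 4(t + 0)² − 7.
Hence h = 0.

0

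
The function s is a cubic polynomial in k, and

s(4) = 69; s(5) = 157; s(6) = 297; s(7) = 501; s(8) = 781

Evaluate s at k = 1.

-3

First differences: 88, 140, 204, 280. Second differences: 52, 64, 76. Third differences: 12, 12.
Level-3 differences are constant, so s has degree 3.
Fitting a degree-3 polynomial gives s(k) = 2k³ - 4k² + 2k - 3.
Then s(1) = -3.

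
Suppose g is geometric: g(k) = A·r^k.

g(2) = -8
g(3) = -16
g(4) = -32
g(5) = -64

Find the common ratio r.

Consecutive ratio: -16/(-8) = 2, and -32/(-16) = 2, so r = 2.
Then A·2^2 = -8 gives A = -2, and g(k) = -2·2^k.

2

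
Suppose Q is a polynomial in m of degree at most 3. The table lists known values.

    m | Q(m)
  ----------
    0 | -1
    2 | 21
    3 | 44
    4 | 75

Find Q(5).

114

Write Q(m) = am³ + bm² + cm + d; the 4 given values yield a linear system in the 4 coefficients.
Solving, the leading coefficient vanishes, and Q(m) = 4m² + 3m - 1.
Then Q(5) = 114.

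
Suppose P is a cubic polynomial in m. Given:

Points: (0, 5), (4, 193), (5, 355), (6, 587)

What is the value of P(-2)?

Write P(m) = am³ + bm² + cm + d; the 4 given values yield a linear system in the 4 coefficients.
Solving, P(m) = 2m³ + 5m² - 5m + 5.
Then P(-2) = 19.

19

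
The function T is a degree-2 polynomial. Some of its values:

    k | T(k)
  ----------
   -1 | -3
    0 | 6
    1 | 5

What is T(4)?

-58

Write T(k) = ak² + bk + c; the 3 given values yield a linear system in the 3 coefficients.
Solving, T(k) = -5k² + 4k + 6.
Then T(4) = -58.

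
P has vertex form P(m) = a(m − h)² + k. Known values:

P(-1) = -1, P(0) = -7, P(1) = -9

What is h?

First differences -6, -2; second difference 4 = 2a, so a = 2.
Expanding, the m-coefficient is −2ah = -4h; matching it to the data gives h = 1, and then k = -9.
So P(m) = 2(m − 1)² − 9.
Hence h = 1.

1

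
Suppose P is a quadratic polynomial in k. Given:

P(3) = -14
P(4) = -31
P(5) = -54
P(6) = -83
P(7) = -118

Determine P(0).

1

First differences: -17, -23, -29, -35. Second differences: -6, -6, -6.
Level-2 differences are constant, so P has degree 2.
Fitting a degree-2 polynomial gives P(k) = -3k² + 4k + 1.
Then P(0) = 1.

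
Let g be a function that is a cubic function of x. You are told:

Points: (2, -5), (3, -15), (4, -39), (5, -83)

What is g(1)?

-3

Write g(x) = ax³ + bx² + cx + d; the 4 given values yield a linear system in the 4 coefficients.
Solving, g(x) = -x³ + 2x² - x - 3.
Then g(1) = -3.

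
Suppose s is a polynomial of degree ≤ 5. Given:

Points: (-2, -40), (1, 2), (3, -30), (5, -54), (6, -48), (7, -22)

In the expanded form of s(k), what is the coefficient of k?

3

Write s(k) = ak^5 + bk^4 + ck³ + dk² + ek + p; the 6 given values yield a linear system in the 6 coefficients.
Solving, the top 2 coefficients vanish, and s(k) = k³ - 8k² + 3k + 6.
The coefficient of k is 3.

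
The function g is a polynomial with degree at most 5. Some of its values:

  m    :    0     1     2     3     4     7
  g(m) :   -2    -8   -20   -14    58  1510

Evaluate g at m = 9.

4768

Write g(m) = am^5 + bm^4 + cm³ + dm² + em + p; the 6 given values yield a linear system in the 6 coefficients.
Solving, the leading coefficient vanishes, and g(m) = m^4 - 2m³ - 4m² - m - 2.
Then g(9) = 4768.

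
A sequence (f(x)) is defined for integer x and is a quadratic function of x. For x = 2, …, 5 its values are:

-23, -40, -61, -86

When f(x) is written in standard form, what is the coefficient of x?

-7

Write f(x) = ax² + bx + c; the 4 given values yield a linear system in the 3 coefficients.
Solving, f(x) = -2x² - 7x - 1.
The coefficient of x is -7.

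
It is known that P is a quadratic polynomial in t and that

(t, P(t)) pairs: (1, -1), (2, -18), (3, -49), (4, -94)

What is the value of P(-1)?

First differences: -17, -31, -45. Second differences: -14, -14.
Level-2 differences are constant, so P has degree 2.
Fitting a degree-2 polynomial gives P(t) = -7t² + 4t + 2.
Then P(-1) = -9.

-9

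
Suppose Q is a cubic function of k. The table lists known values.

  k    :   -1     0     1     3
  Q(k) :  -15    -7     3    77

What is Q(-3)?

-73

Write Q(k) = ak³ + bk² + ck + d; the 4 given values yield a linear system in the 4 coefficients.
Solving, Q(k) = 2k³ + k² + 7k - 7.
Then Q(-3) = -73.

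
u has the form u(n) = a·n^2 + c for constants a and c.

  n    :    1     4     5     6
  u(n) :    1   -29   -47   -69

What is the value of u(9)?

-159

From u(1) = 1 and u(4) = -29: 1a + c = 1 and 16a + c = -29.
Subtracting: 15a = -30, so a = -2; then c = 1 − (-2)·1 = 3.
So u(n) = -2n² + 3, and u(9) = -159.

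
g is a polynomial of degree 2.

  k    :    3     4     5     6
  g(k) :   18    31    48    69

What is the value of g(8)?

123

First differences: 13, 17, 21. Second differences: 4, 4.
Level-2 differences are constant, so g has degree 2.
Fitting a degree-2 polynomial gives g(k) = 2k² - k + 3.
Then g(8) = 123.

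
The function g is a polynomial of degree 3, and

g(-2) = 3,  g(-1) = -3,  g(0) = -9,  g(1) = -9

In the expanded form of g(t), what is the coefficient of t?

Write g(t) = at³ + bt² + ct + d; the 4 given values yield a linear system in the 4 coefficients.
Solving, g(t) = t³ + 3t² - 4t - 9.
The coefficient of t is -4.

-4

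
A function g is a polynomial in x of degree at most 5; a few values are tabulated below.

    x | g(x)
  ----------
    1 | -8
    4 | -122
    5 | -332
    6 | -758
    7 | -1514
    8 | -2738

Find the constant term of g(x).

Write g(x) = ax^5 + bx^4 + cx³ + dx² + ex + p; the 6 given values yield a linear system in the 6 coefficients.
Solving, the leading coefficient vanishes, and g(x) = -x^4 + 3x³ - 2x² - 6x - 2.
The constant term is g(0) = -2.

-2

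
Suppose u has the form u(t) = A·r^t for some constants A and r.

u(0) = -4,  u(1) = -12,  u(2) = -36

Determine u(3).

-108

Consecutive ratio: -12/(-4) = 3, and -36/(-12) = 3, so r = 3.
Then A·3^0 = -4 gives A = -4, and u(t) = -4·3^t.
u(3) = -4·3^3 = -108.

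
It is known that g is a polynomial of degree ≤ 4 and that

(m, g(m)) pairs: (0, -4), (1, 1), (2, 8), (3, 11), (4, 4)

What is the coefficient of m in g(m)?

2

Write g(m) = am^4 + bm³ + cm² + dm + e; the 5 given values yield a linear system in the 5 coefficients.
Solving, the leading coefficient vanishes, and g(m) = -m³ + 4m² + 2m - 4.
The coefficient of m is 2.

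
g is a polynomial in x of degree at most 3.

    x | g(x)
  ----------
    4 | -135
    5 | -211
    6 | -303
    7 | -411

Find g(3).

Write g(x) = ax³ + bx² + cx + d; the 4 given values yield a linear system in the 4 coefficients.
Solving, the leading coefficient vanishes, and g(x) = -8x² - 4x + 9.
Then g(3) = -75.

-75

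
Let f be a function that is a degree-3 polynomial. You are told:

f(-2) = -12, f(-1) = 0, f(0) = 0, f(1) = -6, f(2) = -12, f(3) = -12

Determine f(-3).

-42

First differences: 12, 0, -6, -6, 0. Second differences: -12, -6, 0, 6. Third differences: 6, 6, 6.
Level-3 differences are constant, so f has degree 3.
Fitting a degree-3 polynomial gives f(n) = n³ - 3n² - 4n.
Then f(-3) = -42.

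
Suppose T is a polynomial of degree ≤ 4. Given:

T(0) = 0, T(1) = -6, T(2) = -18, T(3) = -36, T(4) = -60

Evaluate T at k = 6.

-126

Write T(k) = ak^4 + bk³ + ck² + dk + e; the 5 given values yield a linear system in the 5 coefficients.
Solving, the top 2 coefficients vanish, and T(k) = -3k² - 3k.
Then T(6) = -126.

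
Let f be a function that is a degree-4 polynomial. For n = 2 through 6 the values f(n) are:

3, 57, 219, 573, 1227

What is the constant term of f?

3

Write f(n) = an^4 + bn³ + cn² + dn + e; the 5 given values yield a linear system in the 5 coefficients.
Solving, f(n) = n^4 - n² - 6n + 3.
The constant term is f(0) = 3.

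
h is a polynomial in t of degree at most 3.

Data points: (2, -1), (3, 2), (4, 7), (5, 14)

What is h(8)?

47

First differences: 3, 5, 7. Second differences: 2, 2.
Level-2 differences are constant, so h has degree 2.
Fitting a degree-2 polynomial gives h(t) = t² - 2t - 1.
Then h(8) = 47.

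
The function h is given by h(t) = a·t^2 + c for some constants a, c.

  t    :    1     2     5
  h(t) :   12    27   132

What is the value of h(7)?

252

From h(1) = 12 and h(2) = 27: 1a + c = 12 and 4a + c = 27.
Subtracting: 3a = 15, so a = 5; then c = 12 − 5·1 = 7.
So h(t) = 5t² + 7, and h(7) = 252.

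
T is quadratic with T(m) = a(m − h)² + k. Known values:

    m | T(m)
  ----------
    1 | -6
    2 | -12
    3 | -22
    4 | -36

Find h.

0

First differences -6, -10, -14; second difference -4 = 2a, so a = -2.
Expanding, the m-coefficient is −2ah = 4h; matching it to the data gives h = 0, and then k = -4.
So T(m) = -2(m + 0)² − 4.
Hence h = 0.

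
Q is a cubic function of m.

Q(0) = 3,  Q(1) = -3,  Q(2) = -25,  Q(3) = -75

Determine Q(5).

Write Q(m) = am³ + bm² + cm + d; the 4 given values yield a linear system in the 4 coefficients.
Solving, Q(m) = -2m³ - 2m² - 2m + 3.
Then Q(5) = -307.

-307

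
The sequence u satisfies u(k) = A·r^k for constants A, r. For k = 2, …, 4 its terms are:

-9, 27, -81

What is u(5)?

Consecutive ratio: 27/(-9) = -3, and -81/27 = -3, so r = -3.
Then A·(-3)^2 = -9 gives A = -1, and u(k) = -1·(-3)^k.
u(5) = -1·(-3)^5 = 243.

243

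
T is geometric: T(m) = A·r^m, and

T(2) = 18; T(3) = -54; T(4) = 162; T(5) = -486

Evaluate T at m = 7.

-4374

Consecutive ratio: -54/18 = -3, and 162/(-54) = -3, so r = -3.
Then A·(-3)^2 = 18 gives A = 2, and T(m) = 2·(-3)^m.
T(7) = 2·(-3)^7 = -4374.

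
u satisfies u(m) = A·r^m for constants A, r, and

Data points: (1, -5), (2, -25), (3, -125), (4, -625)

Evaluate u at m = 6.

Consecutive ratio: -25/(-5) = 5, and -125/(-25) = 5, so r = 5.
Then A·5^1 = -5 gives A = -1, and u(m) = -1·5^m.
u(6) = -1·5^6 = -15625.

-15625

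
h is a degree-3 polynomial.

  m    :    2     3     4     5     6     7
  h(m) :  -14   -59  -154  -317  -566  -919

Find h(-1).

1

Write h(m) = am³ + bm² + cm + d; the 6 given values yield a linear system in the 4 coefficients.
Solving, h(m) = -3m³ + 2m² + 2m - 2.
Then h(-1) = 1.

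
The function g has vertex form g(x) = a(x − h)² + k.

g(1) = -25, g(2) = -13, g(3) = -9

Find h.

First differences 12, 4; second difference -8 = 2a, so a = -4.
Expanding, the x-coefficient is −2ah = 8h; matching it to the data gives h = 3, and then k = -9.
So g(x) = -4(x − 3)² − 9.
Hence h = 3.

3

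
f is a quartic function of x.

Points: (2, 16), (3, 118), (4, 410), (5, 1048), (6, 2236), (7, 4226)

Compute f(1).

-4

First differences: 102, 292, 638, 1188, 1990. Second differences: 190, 346, 550, 802. Third differences: 156, 204, 252. Fourth differences: 48, 48.
Level-4 differences are constant, so f has degree 4.
Fitting a degree-4 polynomial gives f(x) = 2x^4 - 2x³ + 3x² - 5x - 2.
Then f(1) = -4.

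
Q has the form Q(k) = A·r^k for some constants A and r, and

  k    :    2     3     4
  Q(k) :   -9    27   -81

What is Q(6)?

Consecutive ratio: 27/(-9) = -3, and -81/27 = -3, so r = -3.
Then A·(-3)^2 = -9 gives A = -1, and Q(k) = -1·(-3)^k.
Q(6) = -1·(-3)^6 = -729.

-729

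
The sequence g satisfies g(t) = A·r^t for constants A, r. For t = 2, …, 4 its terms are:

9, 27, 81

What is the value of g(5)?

243

Consecutive ratio: 27/9 = 3, and 81/27 = 3, so r = 3.
Then A·3^2 = 9 gives A = 1, and g(t) = 1·3^t.
g(5) = 1·3^5 = 243.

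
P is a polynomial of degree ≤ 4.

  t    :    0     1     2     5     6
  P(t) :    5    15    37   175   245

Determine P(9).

Write P(t) = at^4 + bt³ + ct² + dt + e; the 5 given values yield a linear system in the 5 coefficients.
Solving, the top 2 coefficients vanish, and P(t) = 6t² + 4t + 5.
Then P(9) = 527.

527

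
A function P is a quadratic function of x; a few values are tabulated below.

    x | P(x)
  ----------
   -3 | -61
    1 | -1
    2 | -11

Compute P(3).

-31

Write P(x) = ax² + bx + c; the 3 given values yield a linear system in the 3 coefficients.
Solving, P(x) = -5x² + 5x - 1.
Then P(3) = -31.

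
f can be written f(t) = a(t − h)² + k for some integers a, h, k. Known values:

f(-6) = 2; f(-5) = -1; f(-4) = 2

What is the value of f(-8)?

First differences -3, 3; second difference 6 = 2a, so a = 3.
Expanding, the t-coefficient is −2ah = -6h; matching it to the data gives h = -5, and then k = -1.
So f(t) = 3(t + 5)² − 1.
f(-8) = 3·(-3)² − 1 = 26.

26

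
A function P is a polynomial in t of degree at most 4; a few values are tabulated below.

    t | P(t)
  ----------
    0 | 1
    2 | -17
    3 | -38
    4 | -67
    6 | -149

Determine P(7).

Write P(t) = at^4 + bt³ + ct² + dt + e; the 5 given values yield a linear system in the 5 coefficients.
Solving, the top 2 coefficients vanish, and P(t) = -4t² - t + 1.
Then P(7) = -202.

-202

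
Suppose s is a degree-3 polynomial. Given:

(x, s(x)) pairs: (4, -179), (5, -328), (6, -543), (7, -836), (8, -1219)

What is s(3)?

First differences: -149, -215, -293, -383. Second differences: -66, -78, -90. Third differences: -12, -12.
Level-3 differences are constant, so s has degree 3.
Fitting a degree-3 polynomial gives s(x) = -2x³ - 3x² - 3.
Then s(3) = -84.

-84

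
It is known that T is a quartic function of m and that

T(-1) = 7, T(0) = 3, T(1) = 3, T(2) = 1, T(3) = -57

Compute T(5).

-797

Write T(m) = am^4 + bm³ + cm² + dm + e; the 5 given values yield a linear system in the 5 coefficients.
Solving, T(m) = -2m^4 + 3m³ + 4m² - 5m + 3.
Then T(5) = -797.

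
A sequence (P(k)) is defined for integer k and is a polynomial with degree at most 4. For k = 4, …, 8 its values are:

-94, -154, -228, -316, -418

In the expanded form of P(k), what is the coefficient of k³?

0

Write P(k) = ak^4 + bk³ + ck² + dk + e; the 5 given values yield a linear system in the 5 coefficients.
Solving, the top 2 coefficients vanish, and P(k) = -7k² + 3k + 6.
The coefficient of k³ is 0.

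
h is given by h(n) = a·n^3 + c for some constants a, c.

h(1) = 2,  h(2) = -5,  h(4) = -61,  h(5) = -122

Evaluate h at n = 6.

From h(1) = 2 and h(2) = -5: 1a + c = 2 and 8a + c = -5.
Subtracting: 7a = -7, so a = -1; then c = 2 − (-1)·1 = 3.
So h(n) = -1n³ + 3, and h(6) = -213.

-213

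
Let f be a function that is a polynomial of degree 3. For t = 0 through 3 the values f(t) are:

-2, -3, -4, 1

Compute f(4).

Write f(t) = at³ + bt² + ct + d; the 4 given values yield a linear system in the 4 coefficients.
Solving, f(t) = t³ - 3t² + t - 2.
Then f(4) = 18.

18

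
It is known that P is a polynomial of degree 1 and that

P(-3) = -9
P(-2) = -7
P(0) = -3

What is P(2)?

Write P(m) = am + b; the 3 given values yield a linear system in the 2 coefficients.
Solving, P(m) = 2m - 3.
Then P(2) = 1.

1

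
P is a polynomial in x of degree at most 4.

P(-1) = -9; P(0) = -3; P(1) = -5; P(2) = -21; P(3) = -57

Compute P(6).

First differences: 6, -2, -16, -36. Second differences: -8, -14, -20. Third differences: -6, -6.
Level-3 differences are constant, so P has degree 3.
Fitting a degree-3 polynomial gives P(x) = -x³ - 4x² + 3x - 3.
Then P(6) = -345.

-345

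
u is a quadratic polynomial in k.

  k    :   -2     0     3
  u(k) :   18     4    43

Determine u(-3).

Write u(k) = ak² + bk + c; the 3 given values yield a linear system in the 3 coefficients.
Solving, u(k) = 4k² + k + 4.
Then u(-3) = 37.

37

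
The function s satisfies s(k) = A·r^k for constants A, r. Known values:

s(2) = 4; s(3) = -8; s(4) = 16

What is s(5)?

Consecutive ratio: -8/4 = -2, and 16/(-8) = -2, so r = -2.
Then A·(-2)^2 = 4 gives A = 1, and s(k) = 1·(-2)^k.
s(5) = 1·(-2)^5 = -32.

-32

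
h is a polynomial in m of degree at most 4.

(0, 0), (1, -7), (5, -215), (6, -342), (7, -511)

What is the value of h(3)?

Write h(m) = am^4 + bm³ + cm² + dm + e; the 5 given values yield a linear system in the 5 coefficients.
Solving, the leading coefficient vanishes, and h(m) = -m³ - 3m² - 3m.
Then h(3) = -63.

-63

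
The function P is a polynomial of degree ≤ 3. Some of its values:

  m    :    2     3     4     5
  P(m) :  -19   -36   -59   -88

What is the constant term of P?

-3

Write P(m) = am³ + bm² + cm + d; the 4 given values yield a linear system in the 4 coefficients.
Solving, the leading coefficient vanishes, and P(m) = -3m² - 2m - 3.
The constant term is P(0) = -3.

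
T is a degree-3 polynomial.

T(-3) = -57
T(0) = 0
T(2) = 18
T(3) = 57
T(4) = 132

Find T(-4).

-132

Write T(x) = ax³ + bx² + cx + d; the 5 given values yield a linear system in the 4 coefficients.
Solving, T(x) = 2x³ + x.
Then T(-4) = -132.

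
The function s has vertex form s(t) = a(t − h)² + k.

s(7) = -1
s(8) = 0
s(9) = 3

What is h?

First differences 1, 3; second difference 2 = 2a, so a = 1.
Expanding, the t-coefficient is −2ah = -2h; matching it to the data gives h = 7, and then k = -1.
So s(t) = 1(t − 7)² − 1.
Hence h = 7.

7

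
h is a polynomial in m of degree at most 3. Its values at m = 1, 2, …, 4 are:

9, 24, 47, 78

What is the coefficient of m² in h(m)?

First differences: 15, 23, 31. Second differences: 8, 8.
Level-2 differences are constant, so h has degree 2.
Fitting a degree-2 polynomial gives h(m) = 4m² + 3m + 2.
The coefficient of m² is 4.

4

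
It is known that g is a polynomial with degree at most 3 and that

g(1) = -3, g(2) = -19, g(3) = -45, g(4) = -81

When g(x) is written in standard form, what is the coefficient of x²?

-5

First differences: -16, -26, -36. Second differences: -10, -10.
Level-2 differences are constant, so g has degree 2.
Fitting a degree-2 polynomial gives g(x) = -5x² - x + 3.
The coefficient of x² is -5.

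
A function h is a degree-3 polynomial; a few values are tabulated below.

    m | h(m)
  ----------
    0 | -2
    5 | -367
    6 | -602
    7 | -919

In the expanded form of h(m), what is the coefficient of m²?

-5

Write h(m) = am³ + bm² + cm + d; the 4 given values yield a linear system in the 4 coefficients.
Solving, h(m) = -2m³ - 5m² + 2m - 2.
The coefficient of m² is -5.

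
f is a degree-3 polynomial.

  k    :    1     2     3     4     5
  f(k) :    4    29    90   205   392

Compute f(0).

-3

Write f(k) = ak³ + bk² + ck + d; the 5 given values yield a linear system in the 4 coefficients.
Solving, f(k) = 3k³ + 4k - 3.
Then f(0) = -3.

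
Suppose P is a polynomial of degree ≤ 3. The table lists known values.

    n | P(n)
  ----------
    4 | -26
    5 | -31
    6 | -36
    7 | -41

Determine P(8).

-46

Write P(n) = an³ + bn² + cn + d; the 4 given values yield a linear system in the 4 coefficients.
Solving, the top 2 coefficients vanish, and P(n) = -5n - 6.
Then P(8) = -46.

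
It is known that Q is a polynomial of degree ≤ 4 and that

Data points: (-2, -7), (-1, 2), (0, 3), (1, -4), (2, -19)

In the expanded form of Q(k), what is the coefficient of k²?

-4

First differences: 9, 1, -7, -15. Second differences: -8, -8, -8.
Level-2 differences are constant, so Q has degree 2.
Fitting a degree-2 polynomial gives Q(k) = -4k² - 3k + 3.
The coefficient of k² is -4.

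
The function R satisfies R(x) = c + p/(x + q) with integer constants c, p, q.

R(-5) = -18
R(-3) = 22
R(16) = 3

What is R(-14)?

0

(R(x) − c)(x + q) = p for each data point; the three points give a linear system in c and q, then p follows.
Solving: c = 2, q = 4, p = 20, so R(x) = 2 + 20/(x + 4).
Then R(-14) = 2 + 20/(-10) = 0.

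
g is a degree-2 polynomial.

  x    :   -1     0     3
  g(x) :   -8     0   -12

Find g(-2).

Write g(x) = ax² + bx + c; the 3 given values yield a linear system in the 3 coefficients.
Solving, g(x) = -3x² + 5x.
Then g(-2) = -22.

-22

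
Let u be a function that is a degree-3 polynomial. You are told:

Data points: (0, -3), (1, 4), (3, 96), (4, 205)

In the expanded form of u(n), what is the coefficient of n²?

Write u(n) = an³ + bn² + cn + d; the 4 given values yield a linear system in the 4 coefficients.
Solving, u(n) = 2n³ + 5n² - 3.
The coefficient of n² is 5.

5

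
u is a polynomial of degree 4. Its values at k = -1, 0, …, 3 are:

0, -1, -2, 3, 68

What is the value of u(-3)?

Write u(k) = ak^4 + bk³ + ck² + dk + e; the 5 given values yield a linear system in the 5 coefficients.
Solving, u(k) = 2k^4 - 3k³ - 2k² + 2k - 1.
Then u(-3) = 218.

218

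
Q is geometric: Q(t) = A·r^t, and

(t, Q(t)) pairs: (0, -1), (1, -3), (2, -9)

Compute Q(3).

-27

Consecutive ratio: -3/(-1) = 3, and -9/(-3) = 3, so r = 3.
Then A·3^0 = -1 gives A = -1, and Q(t) = -1·3^t.
Q(3) = -1·3^3 = -27.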